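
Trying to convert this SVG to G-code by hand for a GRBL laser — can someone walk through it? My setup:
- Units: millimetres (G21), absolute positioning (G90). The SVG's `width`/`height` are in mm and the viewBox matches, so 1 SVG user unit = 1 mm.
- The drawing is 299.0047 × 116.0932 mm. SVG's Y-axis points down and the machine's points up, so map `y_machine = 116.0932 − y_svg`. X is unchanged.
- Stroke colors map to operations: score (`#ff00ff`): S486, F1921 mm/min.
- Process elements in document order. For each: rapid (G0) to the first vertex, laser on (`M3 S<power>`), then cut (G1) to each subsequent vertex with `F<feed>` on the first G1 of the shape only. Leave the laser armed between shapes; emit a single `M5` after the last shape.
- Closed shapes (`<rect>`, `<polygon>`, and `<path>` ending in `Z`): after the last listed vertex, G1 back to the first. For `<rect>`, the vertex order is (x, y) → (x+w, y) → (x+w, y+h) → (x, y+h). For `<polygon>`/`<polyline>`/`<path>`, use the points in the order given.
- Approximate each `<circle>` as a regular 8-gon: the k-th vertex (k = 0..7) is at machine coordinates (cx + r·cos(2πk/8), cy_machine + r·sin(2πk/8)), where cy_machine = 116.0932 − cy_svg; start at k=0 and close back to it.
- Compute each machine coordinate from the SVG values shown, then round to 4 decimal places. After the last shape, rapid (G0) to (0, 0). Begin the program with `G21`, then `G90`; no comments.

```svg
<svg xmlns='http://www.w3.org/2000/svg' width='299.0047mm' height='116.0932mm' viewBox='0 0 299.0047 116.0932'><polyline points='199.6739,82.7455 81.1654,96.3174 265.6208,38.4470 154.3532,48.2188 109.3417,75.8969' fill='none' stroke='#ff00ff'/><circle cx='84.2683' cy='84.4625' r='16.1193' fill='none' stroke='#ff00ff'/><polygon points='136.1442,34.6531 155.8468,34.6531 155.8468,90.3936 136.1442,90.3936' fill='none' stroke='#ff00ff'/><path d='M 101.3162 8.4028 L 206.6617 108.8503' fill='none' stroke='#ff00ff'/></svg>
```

Since the viewBox matches the mm dimensions, user units are millimetres directly. The only transform is the Y-flip y_m = 116.0932 − y_svg.

Shape 1 is a open polyline drawn with `<polyline>`. Its stroke #ff00ff means score at S486, F1921. After flipping Y the toolpath is (199.6739,33.3477) → (81.1654,19.7758) → (265.6208,77.6462) → (154.3532,67.8744) → (109.3417,40.1963).

Shape 2 is a circle drawn with `<circle>`. Its stroke #ff00ff means score at S486, F1921. After flipping Y the toolpath is (100.3876,31.6307) → (95.6664,43.0288) → (84.2683,47.7500) → (72.8702,43.0288) → (68.1490,31.6307) → (72.8702,20.2326) → (84.2683,15.5114) → (95.6664,20.2326) → (100.3876,31.6307), returning to the start.

Shape 3 is a rectangle drawn with `<polygon>`. Its stroke #ff00ff means score at S486, F1921. After flipping Y the toolpath is (136.1442,81.4401) → (155.8468,81.4401) → (155.8468,25.6996) → (136.1442,25.6996) → (136.1442,81.4401), returning to the start.

Shape 4 is a line segment drawn with `<path>`. Its stroke #ff00ff means score at S486, F1921. After flipping Y the toolpath is (101.3162,107.6904) → (206.6617,7.2429).

G21
G90
G0 X199.6739 Y33.3477
M3 S486
G1 X81.1654 Y19.7758 F1921
G1 X265.6208 Y77.6462
G1 X154.3532 Y67.8744
G1 X109.3417 Y40.1963
G0 X100.3876 Y31.6307
M3 S486
G1 X95.6664 Y43.0288 F1921
G1 X84.2683 Y47.7500
G1 X72.8702 Y43.0288
G1 X68.1490 Y31.6307
G1 X72.8702 Y20.2326
G1 X84.2683 Y15.5114
G1 X95.6664 Y20.2326
G1 X100.3876 Y31.6307
G0 X136.1442 Y81.4401
M3 S486
G1 X155.8468 Y81.4401 F1921
G1 X155.8468 Y25.6996
G1 X136.1442 Y25.6996
G1 X136.1442 Y81.4401
G0 X101.3162 Y107.6904
M3 S486
G1 X206.6617 Y7.2429 F1921
M5
G0 X0.0000 Y0.0000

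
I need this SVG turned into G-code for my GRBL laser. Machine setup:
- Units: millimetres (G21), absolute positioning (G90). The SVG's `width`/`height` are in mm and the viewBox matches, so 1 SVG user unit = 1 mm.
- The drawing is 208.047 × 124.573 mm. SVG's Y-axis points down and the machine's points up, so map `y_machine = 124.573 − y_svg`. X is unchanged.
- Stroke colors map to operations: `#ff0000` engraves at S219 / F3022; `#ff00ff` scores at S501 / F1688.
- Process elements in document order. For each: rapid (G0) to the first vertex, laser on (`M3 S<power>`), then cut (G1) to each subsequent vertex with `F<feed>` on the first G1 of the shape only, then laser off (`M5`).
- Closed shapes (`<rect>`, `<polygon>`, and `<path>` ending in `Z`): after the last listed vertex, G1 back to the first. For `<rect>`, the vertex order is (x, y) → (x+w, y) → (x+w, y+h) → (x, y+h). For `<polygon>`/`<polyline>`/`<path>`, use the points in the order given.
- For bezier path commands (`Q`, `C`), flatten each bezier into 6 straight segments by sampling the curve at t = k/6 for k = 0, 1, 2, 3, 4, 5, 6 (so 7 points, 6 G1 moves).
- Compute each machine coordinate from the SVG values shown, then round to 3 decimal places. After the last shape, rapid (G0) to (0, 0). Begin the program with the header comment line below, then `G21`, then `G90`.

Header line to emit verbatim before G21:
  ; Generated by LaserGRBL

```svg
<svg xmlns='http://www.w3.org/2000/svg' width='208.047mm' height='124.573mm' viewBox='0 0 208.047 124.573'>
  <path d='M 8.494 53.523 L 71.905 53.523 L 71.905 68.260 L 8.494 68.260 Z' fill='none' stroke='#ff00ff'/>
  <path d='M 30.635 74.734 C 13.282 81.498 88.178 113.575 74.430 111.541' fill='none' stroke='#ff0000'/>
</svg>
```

; Generated by LaserGRBL
G21
G90
G0 X8.494 Y71.050
M3 S501
G1 X71.905 Y71.050 F1688
G1 X71.905 Y56.313
G1 X8.494 Y56.313
G1 X8.494 Y71.050
M5
G0 X30.635 Y49.839
M3 S219
G1 X28.808 Y44.623 F3022
G1 X37.332 Y36.838
G1 X51.181 Y28.136
G1 X65.330 Y20.167
G1 X74.754 Y14.582
G1 X74.430 Y13.032
M5
G0 X0.000 Y0.000

1 u = 1 mm; y_m = 124.573 − y.

[1] `<path>` rectangle, #ff00ff→score S501 F1688: (8.494,71.050) → (71.905,71.050) → (71.905,56.313) → (8.494,56.313) → (8.494,71.050) (closed)

[2] `<path>` cubic bezier, #ff0000→engrave S219 F3022: (30.635,49.839) → (28.808,44.623) → (37.332,36.838) → (51.181,28.136) → (65.330,20.167) → (74.754,14.582) → (74.430,13.032)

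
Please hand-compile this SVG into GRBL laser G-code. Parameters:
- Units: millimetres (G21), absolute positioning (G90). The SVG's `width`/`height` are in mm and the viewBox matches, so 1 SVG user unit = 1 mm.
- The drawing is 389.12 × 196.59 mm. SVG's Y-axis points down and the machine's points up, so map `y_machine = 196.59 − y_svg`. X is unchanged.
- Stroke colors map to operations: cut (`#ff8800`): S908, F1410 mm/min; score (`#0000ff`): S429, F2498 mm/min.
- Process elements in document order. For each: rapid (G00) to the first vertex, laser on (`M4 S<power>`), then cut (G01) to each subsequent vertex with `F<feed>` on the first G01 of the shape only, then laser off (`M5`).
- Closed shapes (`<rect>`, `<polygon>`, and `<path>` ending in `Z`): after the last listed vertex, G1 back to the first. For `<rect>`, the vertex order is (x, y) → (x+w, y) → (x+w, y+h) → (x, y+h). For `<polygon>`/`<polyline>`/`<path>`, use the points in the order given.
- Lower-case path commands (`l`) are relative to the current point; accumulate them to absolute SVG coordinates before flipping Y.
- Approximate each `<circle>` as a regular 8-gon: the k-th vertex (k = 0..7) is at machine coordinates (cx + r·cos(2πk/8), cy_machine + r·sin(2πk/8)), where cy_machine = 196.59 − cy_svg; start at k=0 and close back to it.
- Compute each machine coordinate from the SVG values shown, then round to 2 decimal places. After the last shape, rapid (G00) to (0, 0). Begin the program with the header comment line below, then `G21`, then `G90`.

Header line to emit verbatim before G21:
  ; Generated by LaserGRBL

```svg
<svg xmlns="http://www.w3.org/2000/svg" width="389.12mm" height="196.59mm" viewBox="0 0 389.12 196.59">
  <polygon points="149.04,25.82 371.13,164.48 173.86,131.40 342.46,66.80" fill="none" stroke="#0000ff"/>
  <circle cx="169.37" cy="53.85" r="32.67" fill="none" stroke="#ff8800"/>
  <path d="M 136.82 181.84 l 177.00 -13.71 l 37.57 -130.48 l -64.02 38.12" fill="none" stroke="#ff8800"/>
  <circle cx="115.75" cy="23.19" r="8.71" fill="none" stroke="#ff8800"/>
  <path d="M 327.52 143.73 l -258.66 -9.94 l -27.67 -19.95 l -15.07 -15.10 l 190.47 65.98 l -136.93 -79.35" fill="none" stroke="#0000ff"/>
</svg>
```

; Generated by LaserGRBL
G21
G90
G00 X149.04 Y170.77
M4 S429
G01 X371.13 Y32.11 F2498
G01 X173.86 Y65.19
G01 X342.46 Y129.79
G01 X149.04 Y170.77
M5
G00 X202.04 Y142.74
M4 S908
G01 X192.47 Y165.84 F1410
G01 X169.37 Y175.41
G01 X146.27 Y165.84
G01 X136.70 Y142.74
G01 X146.27 Y119.64
G01 X169.37 Y110.07
G01 X192.47 Y119.64
G01 X202.04 Y142.74
M5
G00 X136.82 Y14.75
M4 S908
G01 X313.82 Y28.46 F1410
G01 X351.39 Y158.94
G01 X287.37 Y120.82
M5
G00 X124.46 Y173.40
M4 S908
G01 X121.91 Y179.56 F1410
G01 X115.75 Y182.11
G01 X109.59 Y179.56
G01 X107.04 Y173.40
G01 X109.59 Y167.24
G01 X115.75 Y164.69
G01 X121.91 Y167.24
G01 X124.46 Y173.40
M5
G00 X327.52 Y52.86
M4 S429
G01 X68.86 Y62.80 F2498
G01 X41.19 Y82.75
G01 X26.12 Y97.85
G01 X216.59 Y31.87
G01 X79.66 Y111.22
M5
G00 X0.00 Y0.00

1 u = 1 mm; y_m = 196.59 − y.

[1] `<polygon>` closed polygon, #0000ff→score S429 F2498: (149.04,170.77) → (371.13,32.11) → (173.86,65.19) → (342.46,129.79) → (149.04,170.77) (closed)

[2] `<circle>` circle, #ff8800→cut S908 F1410: (202.04,142.74) → (192.47,165.84) → (169.37,175.41) → (146.27,165.84) → (136.70,142.74) → (146.27,119.64) → (169.37,110.07) → (192.47,119.64) → (202.04,142.74) (closed)

[3] `<path>` open polyline, #ff8800→cut S908 F1410: (136.82,14.75) → (313.82,28.46) → (351.39,158.94) → (287.37,120.82)

[4] `<circle>` circle, #ff8800→cut S908 F1410: (124.46,173.40) → (121.91,179.56) → (115.75,182.11) → (109.59,179.56) → (107.04,173.40) → (109.59,167.24) → (115.75,164.69) → (121.91,167.24) → (124.46,173.40) (closed)

[5] `<path>` open polyline, #0000ff→score S429 F2498: (327.52,52.86) → (68.86,62.80) → (41.19,82.75) → (26.12,97.85) → (216.59,31.87) → (79.66,111.22)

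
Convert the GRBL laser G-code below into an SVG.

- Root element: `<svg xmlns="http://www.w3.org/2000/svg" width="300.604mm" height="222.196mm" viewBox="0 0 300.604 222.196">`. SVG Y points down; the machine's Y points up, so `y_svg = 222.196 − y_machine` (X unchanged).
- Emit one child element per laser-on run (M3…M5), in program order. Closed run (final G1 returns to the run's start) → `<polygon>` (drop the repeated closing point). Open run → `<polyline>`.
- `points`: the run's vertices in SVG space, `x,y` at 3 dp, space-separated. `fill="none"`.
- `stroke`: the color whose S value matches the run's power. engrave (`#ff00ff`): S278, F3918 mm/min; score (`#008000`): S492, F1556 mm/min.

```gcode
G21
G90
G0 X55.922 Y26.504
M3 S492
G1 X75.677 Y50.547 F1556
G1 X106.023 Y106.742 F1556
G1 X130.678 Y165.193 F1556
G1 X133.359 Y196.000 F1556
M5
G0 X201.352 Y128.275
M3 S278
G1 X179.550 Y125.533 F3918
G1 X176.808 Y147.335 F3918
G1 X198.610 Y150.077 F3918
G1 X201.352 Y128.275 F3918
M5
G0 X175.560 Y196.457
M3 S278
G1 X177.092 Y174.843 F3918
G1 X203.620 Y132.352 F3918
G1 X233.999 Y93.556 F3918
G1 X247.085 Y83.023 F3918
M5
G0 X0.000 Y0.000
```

<svg xmlns="http://www.w3.org/2000/svg" width="300.604mm" height="222.196mm" viewBox="0 0 300.604 222.196">
  <polyline points="55.922,195.692 75.677,171.649 106.023,115.454 130.678,57.003 133.359,26.196" fill="none" stroke="#008000"/>
  <polygon points="201.352,93.921 179.550,96.663 176.808,74.861 198.610,72.119" fill="none" stroke="#ff00ff"/>
  <polyline points="175.560,25.739 177.092,47.353 203.620,89.844 233.999,128.640 247.085,139.173" fill="none" stroke="#ff00ff"/>
</svg>

Each laser-on run becomes one SVG element. Flip Y back into SVG space with y_svg = 222.196 − y_machine.

Run 1: the run's S492 means `#008000` (score). The run is open, so emit a `<polyline>` with points (Y-flipped): 55.922,195.692 75.677,171.649 106.023,115.454 130.678,57.003 133.359,26.196.

Run 2: the run's S278 means `#ff00ff` (engrave). The run returns to its start, so emit a `<polygon>` with points (Y-flipped): 201.352,93.921 179.550,96.663 176.808,74.861 198.610,72.119.

Run 3: S278 ⇒ engrave layer `#ff00ff`. The run is open, so emit a `<polyline>` with points (Y-flipped): 175.560,25.739 177.092,47.353 203.620,89.844 233.999,128.640 247.085,139.173.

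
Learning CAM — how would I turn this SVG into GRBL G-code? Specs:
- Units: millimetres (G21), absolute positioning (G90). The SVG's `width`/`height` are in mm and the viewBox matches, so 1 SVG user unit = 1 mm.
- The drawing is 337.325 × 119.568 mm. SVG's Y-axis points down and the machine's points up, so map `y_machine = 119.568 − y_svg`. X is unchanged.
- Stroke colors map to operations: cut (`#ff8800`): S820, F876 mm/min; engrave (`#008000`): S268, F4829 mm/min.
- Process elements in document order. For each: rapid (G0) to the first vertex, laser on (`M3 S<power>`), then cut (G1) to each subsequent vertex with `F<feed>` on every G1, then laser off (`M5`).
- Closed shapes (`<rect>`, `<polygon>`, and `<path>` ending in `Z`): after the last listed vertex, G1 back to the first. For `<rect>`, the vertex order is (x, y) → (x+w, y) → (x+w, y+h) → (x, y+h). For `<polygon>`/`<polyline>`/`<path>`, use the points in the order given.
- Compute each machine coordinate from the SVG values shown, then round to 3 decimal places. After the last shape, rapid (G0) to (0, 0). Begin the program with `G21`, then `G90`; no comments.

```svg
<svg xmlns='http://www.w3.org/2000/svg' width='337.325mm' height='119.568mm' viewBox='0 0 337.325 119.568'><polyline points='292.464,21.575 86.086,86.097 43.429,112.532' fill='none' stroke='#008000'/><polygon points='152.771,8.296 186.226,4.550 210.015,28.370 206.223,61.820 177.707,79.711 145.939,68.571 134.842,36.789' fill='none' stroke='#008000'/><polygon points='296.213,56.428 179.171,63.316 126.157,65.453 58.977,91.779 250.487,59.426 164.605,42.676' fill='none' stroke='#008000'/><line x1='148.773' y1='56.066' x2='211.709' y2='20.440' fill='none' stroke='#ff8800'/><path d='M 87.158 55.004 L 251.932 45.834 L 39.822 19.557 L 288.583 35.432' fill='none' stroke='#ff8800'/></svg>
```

G21
G90
G0 X292.464 Y97.993
M3 S268
G1 X86.086 Y33.471 F4829
G1 X43.429 Y7.036 F4829
M5
G0 X152.771 Y111.272
M3 S268
G1 X186.226 Y115.018 F4829
G1 X210.015 Y91.198 F4829
G1 X206.223 Y57.748 F4829
G1 X177.707 Y39.857 F4829
G1 X145.939 Y50.997 F4829
G1 X134.842 Y82.779 F4829
G1 X152.771 Y111.272 F4829
M5
G0 X296.213 Y63.140
M3 S268
G1 X179.171 Y56.252 F4829
G1 X126.157 Y54.115 F4829
G1 X58.977 Y27.789 F4829
G1 X250.487 Y60.142 F4829
G1 X164.605 Y76.892 F4829
G1 X296.213 Y63.140 F4829
M5
G0 X148.773 Y63.502
M3 S820
G1 X211.709 Y99.128 F876
M5
G0 X87.158 Y64.564
M3 S820
G1 X251.932 Y73.734 F876
G1 X39.822 Y100.011 F876
G1 X288.583 Y84.136 F876
M5
G0 X0.000 Y0.000

1 u = 1 mm; y_m = 119.568 − y.

[1] `<polyline>` open polyline, #008000→engrave S268 F4829: (292.464,97.993) → (86.086,33.471) → (43.429,7.036)

[2] `<polygon>` regular polygon, #008000→engrave S268 F4829: (152.771,111.272) → (186.226,115.018) → (210.015,91.198) → (206.223,57.748) → (177.707,39.857) → (145.939,50.997) → (134.842,82.779) → (152.771,111.272) (closed)

[3] `<polygon>` closed polygon, #008000→engrave S268 F4829: (296.213,63.140) → (179.171,56.252) → (126.157,54.115) → (58.977,27.789) → (250.487,60.142) → (164.605,76.892) → (296.213,63.140) (closed)

[4] `<line>` line segment, #ff8800→cut S820 F876: (148.773,63.502) → (211.709,99.128)

[5] `<path>` open polyline, #ff8800→cut S820 F876: (87.158,64.564) → (251.932,73.734) → (39.822,100.011) → (288.583,84.136)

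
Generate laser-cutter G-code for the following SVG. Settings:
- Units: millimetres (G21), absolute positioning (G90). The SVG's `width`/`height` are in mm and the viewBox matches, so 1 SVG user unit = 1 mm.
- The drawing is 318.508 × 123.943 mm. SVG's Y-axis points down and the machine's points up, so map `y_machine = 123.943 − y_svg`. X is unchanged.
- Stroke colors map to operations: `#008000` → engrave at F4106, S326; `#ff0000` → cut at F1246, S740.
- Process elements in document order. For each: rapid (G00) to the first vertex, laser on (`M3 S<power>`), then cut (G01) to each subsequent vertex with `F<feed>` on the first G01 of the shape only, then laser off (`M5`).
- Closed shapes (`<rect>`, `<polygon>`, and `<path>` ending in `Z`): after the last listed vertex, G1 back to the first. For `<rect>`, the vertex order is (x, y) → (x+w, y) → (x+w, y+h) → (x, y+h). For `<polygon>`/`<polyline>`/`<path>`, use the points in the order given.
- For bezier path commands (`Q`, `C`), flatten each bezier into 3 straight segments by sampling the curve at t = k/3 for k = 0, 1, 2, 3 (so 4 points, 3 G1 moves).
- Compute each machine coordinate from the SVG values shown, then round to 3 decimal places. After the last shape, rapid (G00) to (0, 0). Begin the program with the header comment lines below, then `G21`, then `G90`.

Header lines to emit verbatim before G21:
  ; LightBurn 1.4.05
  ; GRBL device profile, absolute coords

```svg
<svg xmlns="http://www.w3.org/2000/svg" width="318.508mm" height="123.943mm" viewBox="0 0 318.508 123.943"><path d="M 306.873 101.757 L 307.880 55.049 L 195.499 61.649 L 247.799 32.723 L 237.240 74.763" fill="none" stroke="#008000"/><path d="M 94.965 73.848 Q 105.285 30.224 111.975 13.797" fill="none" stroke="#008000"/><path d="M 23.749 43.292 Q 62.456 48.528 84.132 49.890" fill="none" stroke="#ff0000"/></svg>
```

Since the viewBox matches the mm dimensions, user units are millimetres directly. The only transform is the Y-flip y_m = 123.943 − y_svg.

Shape 1 is a open polyline drawn with `<path>`. Its stroke #008000 means engrave at S326, F4106. After flipping Y the toolpath is (306.873,22.186) → (307.880,68.894) → (195.499,62.294) → (247.799,91.220) → (237.240,49.180).

Shape 2 is a quadratic bezier drawn with `<path>`. Its stroke #008000 means engrave at S326, F4106. After flipping Y the toolpath is (94.965,50.095) → (101.442,76.156) → (107.112,96.173) → (111.975,110.146).

Shape 3 is a quadratic bezier drawn with `<path>`. Its stroke #ff0000 means cut at S740, F1246. After flipping Y the toolpath is (23.749,80.651) → (47.661,77.591) → (67.789,75.391) → (84.132,74.053).

; LightBurn 1.4.05
; GRBL device profile, absolute coords
G21
G90
G00 X306.873 Y22.186
M3 S326
G01 X307.880 Y68.894 F4106
G01 X195.499 Y62.294
G01 X247.799 Y91.220
G01 X237.240 Y49.180
M5
G00 X94.965 Y50.095
M3 S326
G01 X101.442 Y76.156 F4106
G01 X107.112 Y96.173
G01 X111.975 Y110.146
M5
G00 X23.749 Y80.651
M3 S740
G01 X47.661 Y77.591 F1246
G01 X67.789 Y75.391
G01 X84.132 Y74.053
M5
G00 X0.000 Y0.000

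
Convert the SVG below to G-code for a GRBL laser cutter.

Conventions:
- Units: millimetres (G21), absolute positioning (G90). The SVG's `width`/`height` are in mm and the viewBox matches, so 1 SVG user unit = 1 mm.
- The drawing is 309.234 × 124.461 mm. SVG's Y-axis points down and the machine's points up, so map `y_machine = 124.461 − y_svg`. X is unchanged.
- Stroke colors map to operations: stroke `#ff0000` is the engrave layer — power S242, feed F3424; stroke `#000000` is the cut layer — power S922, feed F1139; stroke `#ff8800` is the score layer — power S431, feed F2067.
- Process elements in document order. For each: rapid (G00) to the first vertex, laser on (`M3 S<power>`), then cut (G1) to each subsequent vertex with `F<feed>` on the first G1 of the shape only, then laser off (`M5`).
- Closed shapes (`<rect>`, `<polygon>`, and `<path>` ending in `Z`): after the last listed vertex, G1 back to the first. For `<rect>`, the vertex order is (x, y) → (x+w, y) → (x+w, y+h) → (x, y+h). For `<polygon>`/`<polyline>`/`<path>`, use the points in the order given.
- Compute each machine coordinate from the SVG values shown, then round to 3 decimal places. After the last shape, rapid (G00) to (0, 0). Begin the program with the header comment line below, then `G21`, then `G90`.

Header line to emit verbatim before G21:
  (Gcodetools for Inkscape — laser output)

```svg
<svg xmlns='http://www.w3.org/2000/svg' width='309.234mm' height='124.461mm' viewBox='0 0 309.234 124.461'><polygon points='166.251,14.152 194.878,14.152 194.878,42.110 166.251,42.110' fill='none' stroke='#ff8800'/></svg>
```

(Gcodetools for Inkscape — laser output)
G21
G90
G00 X166.251 Y110.309
M3 S431
G1 X194.878 Y110.309 F2067
G1 X194.878 Y82.351
G1 X166.251 Y82.351
G1 X166.251 Y110.309
M5
G00 X0.000 Y0.000

Since the viewBox matches the mm dimensions, user units are millimetres directly. The only transform is the Y-flip y_m = 124.461 − y_svg.

Shape 1 is a rectangle drawn with `<polygon>`. Its stroke #ff8800 means score at S431, F2067. After flipping Y the toolpath is (166.251,110.309) → (194.878,110.309) → (194.878,82.351) → (166.251,82.351) → (166.251,110.309), returning to the start.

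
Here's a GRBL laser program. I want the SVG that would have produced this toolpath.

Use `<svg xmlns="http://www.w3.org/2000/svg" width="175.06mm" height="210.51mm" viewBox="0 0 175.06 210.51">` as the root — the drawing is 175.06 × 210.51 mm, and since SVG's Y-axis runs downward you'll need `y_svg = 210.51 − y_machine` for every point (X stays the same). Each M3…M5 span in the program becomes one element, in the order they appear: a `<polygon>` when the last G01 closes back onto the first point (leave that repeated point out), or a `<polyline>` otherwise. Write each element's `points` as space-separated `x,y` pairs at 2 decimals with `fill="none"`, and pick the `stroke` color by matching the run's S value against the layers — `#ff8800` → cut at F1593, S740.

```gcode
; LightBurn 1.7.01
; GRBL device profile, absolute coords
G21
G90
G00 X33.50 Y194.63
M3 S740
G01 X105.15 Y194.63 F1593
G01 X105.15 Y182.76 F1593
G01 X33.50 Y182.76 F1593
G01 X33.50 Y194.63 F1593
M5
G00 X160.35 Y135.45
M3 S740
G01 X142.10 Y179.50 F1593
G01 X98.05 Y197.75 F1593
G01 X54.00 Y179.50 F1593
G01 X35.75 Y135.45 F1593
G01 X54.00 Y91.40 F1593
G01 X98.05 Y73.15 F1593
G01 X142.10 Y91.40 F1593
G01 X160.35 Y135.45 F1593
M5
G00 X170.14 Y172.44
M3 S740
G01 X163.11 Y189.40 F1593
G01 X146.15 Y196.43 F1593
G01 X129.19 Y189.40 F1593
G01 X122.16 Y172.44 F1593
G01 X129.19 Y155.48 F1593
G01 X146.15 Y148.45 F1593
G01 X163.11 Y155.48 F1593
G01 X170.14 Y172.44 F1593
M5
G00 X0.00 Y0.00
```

Each laser-on run becomes one SVG element. Flip Y back into SVG space with y_svg = 210.51 − y_machine. Every run uses S740, so all elements get stroke `#ff8800` (cut).

Run 1: The run returns to its start, so emit a `<polygon>` with points (Y-flipped): 33.50,15.88 105.15,15.88 105.15,27.75 33.50,27.75.

Run 2: The run returns to its start, so emit a `<polygon>` with points (Y-flipped): 160.35,75.06 142.10,31.01 98.05,12.76 54.00,31.01 35.75,75.06 54.00,119.11 98.05,137.36 142.10,119.11.

Run 3: The run returns to its start, so emit a `<polygon>` with points (Y-flipped): 170.14,38.07 163.11,21.11 146.15,14.08 129.19,21.11 122.16,38.07 129.19,55.03 146.15,62.06 163.11,55.03.

<svg xmlns="http://www.w3.org/2000/svg" width="175.06mm" height="210.51mm" viewBox="0 0 175.06 210.51">
  <polygon points="33.50,15.88 105.15,15.88 105.15,27.75 33.50,27.75" fill="none" stroke="#ff8800"/>
  <polygon points="160.35,75.06 142.10,31.01 98.05,12.76 54.00,31.01 35.75,75.06 54.00,119.11 98.05,137.36 142.10,119.11" fill="none" stroke="#ff8800"/>
  <polygon points="170.14,38.07 163.11,21.11 146.15,14.08 129.19,21.11 122.16,38.07 129.19,55.03 146.15,62.06 163.11,55.03" fill="none" stroke="#ff8800"/>
</svg>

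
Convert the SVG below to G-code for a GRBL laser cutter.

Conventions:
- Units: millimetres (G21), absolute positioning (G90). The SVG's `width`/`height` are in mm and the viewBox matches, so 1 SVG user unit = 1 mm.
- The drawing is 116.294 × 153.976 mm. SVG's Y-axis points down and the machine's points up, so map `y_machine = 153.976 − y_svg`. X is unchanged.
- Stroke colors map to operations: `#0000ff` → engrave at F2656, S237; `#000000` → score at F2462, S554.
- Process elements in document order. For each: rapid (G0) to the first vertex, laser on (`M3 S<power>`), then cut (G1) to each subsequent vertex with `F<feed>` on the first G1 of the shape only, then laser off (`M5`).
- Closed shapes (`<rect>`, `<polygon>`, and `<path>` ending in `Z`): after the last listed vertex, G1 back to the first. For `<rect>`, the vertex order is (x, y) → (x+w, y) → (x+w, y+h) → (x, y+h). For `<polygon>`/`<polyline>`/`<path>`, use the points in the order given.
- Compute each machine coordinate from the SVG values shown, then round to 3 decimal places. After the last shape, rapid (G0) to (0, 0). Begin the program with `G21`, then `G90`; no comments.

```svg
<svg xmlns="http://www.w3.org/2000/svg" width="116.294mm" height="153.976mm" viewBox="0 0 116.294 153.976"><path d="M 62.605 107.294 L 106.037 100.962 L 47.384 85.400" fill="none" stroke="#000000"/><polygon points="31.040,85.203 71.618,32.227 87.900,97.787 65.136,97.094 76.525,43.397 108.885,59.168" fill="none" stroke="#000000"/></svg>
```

G21
G90
G0 X62.605 Y46.682
M3 S554
G1 X106.037 Y53.014 F2462
G1 X47.384 Y68.576
M5
G0 X31.040 Y68.773
M3 S554
G1 X71.618 Y121.749 F2462
G1 X87.900 Y56.189
G1 X65.136 Y56.882
G1 X76.525 Y110.579
G1 X108.885 Y94.808
G1 X31.040 Y68.773
M5
G0 X0.000 Y0.000

1 u = 1 mm; y_m = 153.976 − y.

[1] `<path>` open polyline, #000000→score S554 F2462: (62.605,46.682) → (106.037,53.014) → (47.384,68.576)

[2] `<polygon>` closed polygon, #000000→score S554 F2462: (31.040,68.773) → (71.618,121.749) → (87.900,56.189) → (65.136,56.882) → (76.525,110.579) → (108.885,94.808) → (31.040,68.773) (closed)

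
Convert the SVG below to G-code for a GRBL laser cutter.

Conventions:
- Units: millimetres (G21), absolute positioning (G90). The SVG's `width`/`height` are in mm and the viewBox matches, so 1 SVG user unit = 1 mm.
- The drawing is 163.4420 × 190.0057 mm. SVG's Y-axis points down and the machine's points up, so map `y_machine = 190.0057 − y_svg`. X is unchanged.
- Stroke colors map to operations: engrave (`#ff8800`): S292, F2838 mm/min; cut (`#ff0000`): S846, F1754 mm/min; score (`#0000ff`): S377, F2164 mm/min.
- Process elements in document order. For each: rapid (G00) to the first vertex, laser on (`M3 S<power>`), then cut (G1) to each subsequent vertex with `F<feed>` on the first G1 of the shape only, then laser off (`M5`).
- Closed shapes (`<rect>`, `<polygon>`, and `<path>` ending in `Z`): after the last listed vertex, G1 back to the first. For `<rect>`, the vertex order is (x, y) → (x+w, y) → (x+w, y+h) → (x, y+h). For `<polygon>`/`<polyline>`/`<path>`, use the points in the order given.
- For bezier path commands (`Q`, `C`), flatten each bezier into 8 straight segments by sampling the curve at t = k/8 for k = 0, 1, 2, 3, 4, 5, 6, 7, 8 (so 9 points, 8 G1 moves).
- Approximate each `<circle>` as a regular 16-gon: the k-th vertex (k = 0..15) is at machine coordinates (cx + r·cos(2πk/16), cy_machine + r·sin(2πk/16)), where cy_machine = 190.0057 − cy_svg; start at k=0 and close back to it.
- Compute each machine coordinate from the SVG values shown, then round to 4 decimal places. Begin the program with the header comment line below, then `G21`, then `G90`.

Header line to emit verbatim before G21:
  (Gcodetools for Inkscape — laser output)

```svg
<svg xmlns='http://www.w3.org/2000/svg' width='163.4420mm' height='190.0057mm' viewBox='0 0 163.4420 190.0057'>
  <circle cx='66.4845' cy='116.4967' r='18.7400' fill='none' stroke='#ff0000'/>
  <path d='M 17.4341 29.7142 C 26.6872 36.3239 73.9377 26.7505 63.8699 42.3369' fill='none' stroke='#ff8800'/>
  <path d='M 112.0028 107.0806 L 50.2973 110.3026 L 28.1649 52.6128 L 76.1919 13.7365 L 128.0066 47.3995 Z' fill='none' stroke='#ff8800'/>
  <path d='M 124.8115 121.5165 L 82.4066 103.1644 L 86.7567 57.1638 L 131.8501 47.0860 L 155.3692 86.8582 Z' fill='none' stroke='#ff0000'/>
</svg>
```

(Gcodetools for Inkscape — laser output)
G21
G90
G00 X85.2245 Y73.5090
M3 S846
G1 X83.7980 Y80.6805 F1754
G1 X79.7357 Y86.7602
G1 X73.6560 Y90.8225
G1 X66.4845 Y92.2490
G1 X59.3130 Y90.8225
G1 X53.2333 Y86.7602
G1 X49.1710 Y80.6805
G1 X47.7445 Y73.5090
G1 X49.1710 Y66.3375
G1 X53.2333 Y60.2578
G1 X59.3130 Y56.1955
G1 X66.4845 Y54.7690
G1 X73.6560 Y56.1955
G1 X79.7357 Y60.2578
G1 X83.7980 Y66.3375
G1 X85.2245 Y73.5090
M5
G00 X17.4341 Y160.2915
M3 S292
G1 X22.4990 Y158.4907 F2838
G1 X30.0091 Y157.7226
G1 X38.8476 Y157.5026
G1 X47.8973 Y157.3464
G1 X56.0414 Y156.7694
G1 X62.1629 Y155.2871
G1 X65.1447 Y152.4151
G1 X63.8699 Y147.6688
M5
G00 X112.0028 Y82.9251
M3 S292
G1 X50.2973 Y79.7031 F2838
G1 X28.1649 Y137.3929
G1 X76.1919 Y176.2692
G1 X128.0066 Y142.6062
G1 X112.0028 Y82.9251
M5
G00 X124.8115 Y68.4892
M3 S846
G1 X82.4066 Y86.8413 F1754
G1 X86.7567 Y132.8419
G1 X131.8501 Y142.9197
G1 X155.3692 Y103.1475
G1 X124.8115 Y68.4892
M5

Since the viewBox matches the mm dimensions, user units are millimetres directly. The only transform is the Y-flip y_m = 190.0057 − y_svg.

Shape 1 is a circle drawn with `<circle>`. Its stroke #ff0000 means cut at S846, F1754. After flipping Y the toolpath is (85.2245,73.5090) → (83.7980,80.6805) → (79.7357,86.7602) → (73.6560,90.8225) → (66.4845,92.2490) → (59.3130,90.8225) → (53.2333,86.7602) → (49.1710,80.6805) → (47.7445,73.5090) → (49.1710,66.3375) → (53.2333,60.2578) → (59.3130,56.1955) → (66.4845,54.7690) → (73.6560,56.1955) → (79.7357,60.2578) → (83.7980,66.3375) → (85.2245,73.5090), returning to the start.

Shape 2 is a cubic bezier drawn with `<path>`. Its stroke #ff8800 means engrave at S292, F2838. After flipping Y the toolpath is (17.4341,160.2915) → (22.4990,158.4907) → (30.0091,157.7226) → (38.8476,157.5026) → (47.8973,157.3464) → (56.0414,156.7694) → (62.1629,155.2871) → (65.1447,152.4151) → (63.8699,147.6688).

Shape 3 is a regular polygon drawn with `<path>`. Its stroke #ff8800 means engrave at S292, F2838. After flipping Y the toolpath is (112.0028,82.9251) → (50.2973,79.7031) → (28.1649,137.3929) → (76.1919,176.2692) → (128.0066,142.6062) → (112.0028,82.9251), returning to the start.

Shape 4 is a regular polygon drawn with `<path>`. Its stroke #ff0000 means cut at S846, F1754. After flipping Y the toolpath is (124.8115,68.4892) → (82.4066,86.8413) → (86.7567,132.8419) → (131.8501,142.9197) → (155.3692,103.1475) → (124.8115,68.4892), returning to the start.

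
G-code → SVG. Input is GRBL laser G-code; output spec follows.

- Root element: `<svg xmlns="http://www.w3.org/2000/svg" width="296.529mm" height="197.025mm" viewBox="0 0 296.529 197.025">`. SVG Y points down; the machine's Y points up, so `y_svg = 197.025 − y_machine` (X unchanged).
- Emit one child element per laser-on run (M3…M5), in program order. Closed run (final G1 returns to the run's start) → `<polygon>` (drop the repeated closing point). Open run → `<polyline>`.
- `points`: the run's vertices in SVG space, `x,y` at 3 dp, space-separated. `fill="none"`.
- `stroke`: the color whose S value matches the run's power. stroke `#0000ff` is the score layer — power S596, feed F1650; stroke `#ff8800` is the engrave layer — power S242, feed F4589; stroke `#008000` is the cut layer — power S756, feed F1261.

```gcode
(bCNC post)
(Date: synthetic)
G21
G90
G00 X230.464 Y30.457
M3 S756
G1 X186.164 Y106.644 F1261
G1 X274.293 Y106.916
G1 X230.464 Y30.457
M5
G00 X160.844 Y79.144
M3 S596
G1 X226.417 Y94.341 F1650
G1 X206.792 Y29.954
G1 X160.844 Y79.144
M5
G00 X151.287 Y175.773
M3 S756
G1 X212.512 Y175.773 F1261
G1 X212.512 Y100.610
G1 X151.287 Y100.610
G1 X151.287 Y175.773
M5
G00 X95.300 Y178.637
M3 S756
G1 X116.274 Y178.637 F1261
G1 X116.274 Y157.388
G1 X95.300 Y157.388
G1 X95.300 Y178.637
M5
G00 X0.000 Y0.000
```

y_svg = 197.025 − y_m.

[1] S756→`#008000` (cut); closed run; points: 230.464,166.568 186.164,90.381 274.293,90.109

[2] S596→`#0000ff` (score); closed run; points: 160.844,117.881 226.417,102.684 206.792,167.071

[3] S756→`#008000` (cut); closed run; points: 151.287,21.252 212.512,21.252 212.512,96.415 151.287,96.415

[4] S756→`#008000` (cut); closed run; points: 95.300,18.388 116.274,18.388 116.274,39.637 95.300,39.637

<svg xmlns="http://www.w3.org/2000/svg" width="296.529mm" height="197.025mm" viewBox="0 0 296.529 197.025">
  <polygon points="230.464,166.568 186.164,90.381 274.293,90.109" fill="none" stroke="#008000"/>
  <polygon points="160.844,117.881 226.417,102.684 206.792,167.071" fill="none" stroke="#0000ff"/>
  <polygon points="151.287,21.252 212.512,21.252 212.512,96.415 151.287,96.415" fill="none" stroke="#008000"/>
  <polygon points="95.300,18.388 116.274,18.388 116.274,39.637 95.300,39.637" fill="none" stroke="#008000"/>
</svg>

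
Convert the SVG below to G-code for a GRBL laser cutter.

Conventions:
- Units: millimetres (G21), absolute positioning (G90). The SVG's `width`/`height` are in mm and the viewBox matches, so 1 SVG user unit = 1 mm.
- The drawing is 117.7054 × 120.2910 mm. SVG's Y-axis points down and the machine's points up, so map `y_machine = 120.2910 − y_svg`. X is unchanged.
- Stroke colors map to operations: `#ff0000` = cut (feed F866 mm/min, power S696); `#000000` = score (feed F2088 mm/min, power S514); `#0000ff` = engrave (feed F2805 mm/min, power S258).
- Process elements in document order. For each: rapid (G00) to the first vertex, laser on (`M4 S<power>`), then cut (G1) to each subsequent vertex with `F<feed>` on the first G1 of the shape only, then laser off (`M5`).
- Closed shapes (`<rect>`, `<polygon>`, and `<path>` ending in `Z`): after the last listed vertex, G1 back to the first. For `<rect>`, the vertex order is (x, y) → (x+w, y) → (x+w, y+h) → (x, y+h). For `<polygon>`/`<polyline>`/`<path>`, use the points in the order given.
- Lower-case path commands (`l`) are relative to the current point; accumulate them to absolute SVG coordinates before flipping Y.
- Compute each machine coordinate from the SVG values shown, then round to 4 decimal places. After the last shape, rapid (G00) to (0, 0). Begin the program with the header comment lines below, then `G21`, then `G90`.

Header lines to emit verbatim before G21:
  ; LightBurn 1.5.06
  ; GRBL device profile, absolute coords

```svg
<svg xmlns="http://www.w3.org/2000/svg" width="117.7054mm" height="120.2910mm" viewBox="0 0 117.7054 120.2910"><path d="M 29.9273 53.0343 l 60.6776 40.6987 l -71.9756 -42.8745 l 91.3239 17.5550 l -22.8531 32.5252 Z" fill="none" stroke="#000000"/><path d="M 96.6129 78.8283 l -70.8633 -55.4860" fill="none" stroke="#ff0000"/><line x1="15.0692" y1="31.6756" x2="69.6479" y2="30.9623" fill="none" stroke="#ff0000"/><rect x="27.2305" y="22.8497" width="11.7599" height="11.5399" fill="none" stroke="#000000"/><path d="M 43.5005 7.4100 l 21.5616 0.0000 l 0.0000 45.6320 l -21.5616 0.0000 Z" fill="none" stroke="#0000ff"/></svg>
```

1 u = 1 mm; y_m = 120.2910 − y.

[1] `<path>` closed polygon, #000000→score S514 F2088: (29.9273,67.2567) → (90.6049,26.5580) → (18.6293,69.4325) → (109.9532,51.8775) → (87.1001,19.3523) → (29.9273,67.2567) (closed)

[2] `<path>` line segment, #ff0000→cut S696 F866: (96.6129,41.4627) → (25.7496,96.9487)

[3] `<line>` line segment, #ff0000→cut S696 F866: (15.0692,88.6154) → (69.6479,89.3287)

[4] `<rect>` rectangle, #000000→score S514 F2088: (27.2305,97.4413) → (38.9904,97.4413) → (38.9904,85.9014) → (27.2305,85.9014) → (27.2305,97.4413) (closed)

[5] `<path>` rectangle, #0000ff→engrave S258 F2805: (43.5005,112.8810) → (65.0621,112.8810) → (65.0621,67.2490) → (43.5005,67.2490) → (43.5005,112.8810) (closed)

; LightBurn 1.5.06
; GRBL device profile, absolute coords
G21
G90
G00 X29.9273 Y67.2567
M4 S514
G1 X90.6049 Y26.5580 F2088
G1 X18.6293 Y69.4325
G1 X109.9532 Y51.8775
G1 X87.1001 Y19.3523
G1 X29.9273 Y67.2567
M5
G00 X96.6129 Y41.4627
M4 S696
G1 X25.7496 Y96.9487 F866
M5
G00 X15.0692 Y88.6154
M4 S696
G1 X69.6479 Y89.3287 F866
M5
G00 X27.2305 Y97.4413
M4 S514
G1 X38.9904 Y97.4413 F2088
G1 X38.9904 Y85.9014
G1 X27.2305 Y85.9014
G1 X27.2305 Y97.4413
M5
G00 X43.5005 Y112.8810
M4 S258
G1 X65.0621 Y112.8810 F2805
G1 X65.0621 Y67.2490
G1 X43.5005 Y67.2490
G1 X43.5005 Y112.8810
M5
G00 X0.0000 Y0.0000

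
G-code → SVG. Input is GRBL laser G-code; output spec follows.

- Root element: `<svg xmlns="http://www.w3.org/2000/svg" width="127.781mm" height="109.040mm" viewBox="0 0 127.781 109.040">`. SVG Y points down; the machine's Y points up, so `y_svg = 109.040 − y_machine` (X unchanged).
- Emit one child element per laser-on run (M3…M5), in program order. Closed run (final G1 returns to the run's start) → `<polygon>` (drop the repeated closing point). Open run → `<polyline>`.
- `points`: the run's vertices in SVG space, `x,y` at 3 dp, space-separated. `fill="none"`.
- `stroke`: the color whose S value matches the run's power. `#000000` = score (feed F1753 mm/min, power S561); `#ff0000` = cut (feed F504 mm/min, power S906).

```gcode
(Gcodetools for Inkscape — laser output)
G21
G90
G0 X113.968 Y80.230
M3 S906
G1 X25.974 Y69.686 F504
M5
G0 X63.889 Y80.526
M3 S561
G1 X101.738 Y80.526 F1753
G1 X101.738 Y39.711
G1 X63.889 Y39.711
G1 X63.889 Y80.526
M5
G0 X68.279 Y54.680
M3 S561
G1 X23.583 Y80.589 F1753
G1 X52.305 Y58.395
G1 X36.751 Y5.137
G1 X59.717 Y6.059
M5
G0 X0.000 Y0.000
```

Each laser-on run becomes one SVG element. Flip Y back into SVG space with y_svg = 109.040 − y_machine.

Run 1: S906 ⇒ cut layer `#ff0000`. The run is open, so emit a `<polyline>` with points (Y-flipped): 113.968,28.810 25.974,39.354.

Run 2: the run's S561 means `#000000` (score). The run returns to its start, so emit a `<polygon>` with points (Y-flipped): 63.889,28.514 101.738,28.514 101.738,69.329 63.889,69.329.

Run 3: power S561 maps to stroke `#000000` (score). The run is open, so emit a `<polyline>` with points (Y-flipped): 68.279,54.360 23.583,28.451 52.305,50.645 36.751,103.903 59.717,102.981.

<svg xmlns="http://www.w3.org/2000/svg" width="127.781mm" height="109.040mm" viewBox="0 0 127.781 109.040">
  <polyline points="113.968,28.810 25.974,39.354" fill="none" stroke="#ff0000"/>
  <polygon points="63.889,28.514 101.738,28.514 101.738,69.329 63.889,69.329" fill="none" stroke="#000000"/>
  <polyline points="68.279,54.360 23.583,28.451 52.305,50.645 36.751,103.903 59.717,102.981" fill="none" stroke="#000000"/>
</svg>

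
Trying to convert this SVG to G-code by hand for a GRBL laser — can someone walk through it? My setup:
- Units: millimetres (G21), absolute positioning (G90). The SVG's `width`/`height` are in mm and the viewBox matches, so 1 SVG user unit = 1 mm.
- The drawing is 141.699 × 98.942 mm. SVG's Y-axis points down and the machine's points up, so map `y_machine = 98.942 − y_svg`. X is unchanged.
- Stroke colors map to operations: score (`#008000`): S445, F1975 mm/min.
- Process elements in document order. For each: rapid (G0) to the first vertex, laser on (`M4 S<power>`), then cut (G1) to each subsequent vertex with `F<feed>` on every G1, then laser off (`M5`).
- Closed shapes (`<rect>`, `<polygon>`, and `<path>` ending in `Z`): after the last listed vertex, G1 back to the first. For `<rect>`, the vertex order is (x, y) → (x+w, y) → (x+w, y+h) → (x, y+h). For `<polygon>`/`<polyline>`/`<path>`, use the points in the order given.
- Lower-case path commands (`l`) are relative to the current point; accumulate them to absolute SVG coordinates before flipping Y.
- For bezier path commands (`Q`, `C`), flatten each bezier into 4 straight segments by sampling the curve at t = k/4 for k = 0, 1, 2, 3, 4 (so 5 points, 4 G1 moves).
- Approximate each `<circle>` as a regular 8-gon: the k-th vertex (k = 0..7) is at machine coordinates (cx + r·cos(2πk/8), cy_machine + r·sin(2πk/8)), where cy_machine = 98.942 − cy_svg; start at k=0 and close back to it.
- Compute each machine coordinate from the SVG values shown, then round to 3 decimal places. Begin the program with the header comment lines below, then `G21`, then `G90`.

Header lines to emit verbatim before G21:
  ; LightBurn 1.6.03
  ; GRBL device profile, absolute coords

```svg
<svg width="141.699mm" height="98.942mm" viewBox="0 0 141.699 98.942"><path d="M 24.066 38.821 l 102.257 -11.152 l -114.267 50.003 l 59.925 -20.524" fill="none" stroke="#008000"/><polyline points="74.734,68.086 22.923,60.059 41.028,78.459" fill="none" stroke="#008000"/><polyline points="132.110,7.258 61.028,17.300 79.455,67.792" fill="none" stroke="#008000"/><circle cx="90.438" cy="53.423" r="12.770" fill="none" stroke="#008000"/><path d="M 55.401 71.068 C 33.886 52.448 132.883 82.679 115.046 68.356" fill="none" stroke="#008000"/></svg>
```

1 u = 1 mm; y_m = 98.942 − y.

[1] `<path>` open polyline, #008000→score S445 F1975: (24.066,60.121) → (126.323,71.273) → (12.056,21.270) → (71.981,41.794)

[2] `<polyline>` open polyline, #008000→score S445 F1975: (74.734,30.856) → (22.923,38.883) → (41.028,20.483)

[3] `<polyline>` open polyline, #008000→score S445 F1975: (132.110,91.684) → (61.028,81.642) → (79.455,31.150)

[4] `<circle>` circle, #008000→score S445 F1975: (103.208,45.519) → (99.468,54.549) → (90.438,58.289) → (81.408,54.549) → (77.668,45.519) → (81.408,36.489) → (90.438,32.749) → (99.468,36.489) → (103.208,45.519) (closed)

[5] `<path>` cubic bezier, #008000→score S445 F1975: (55.401,27.874) → (58.152,34.139) → (83.844,30.841) → (110.226,26.738) → (115.046,30.586)

; LightBurn 1.6.03
; GRBL device profile, absolute coords
G21
G90
G0 X24.066 Y60.121
M4 S445
G1 X126.323 Y71.273 F1975
G1 X12.056 Y21.270 F1975
G1 X71.981 Y41.794 F1975
M5
G0 X74.734 Y30.856
M4 S445
G1 X22.923 Y38.883 F1975
G1 X41.028 Y20.483 F1975
M5
G0 X132.110 Y91.684
M4 S445
G1 X61.028 Y81.642 F1975
G1 X79.455 Y31.150 F1975
M5
G0 X103.208 Y45.519
M4 S445
G1 X99.468 Y54.549 F1975
G1 X90.438 Y58.289 F1975
G1 X81.408 Y54.549 F1975
G1 X77.668 Y45.519 F1975
G1 X81.408 Y36.489 F1975
G1 X90.438 Y32.749 F1975
G1 X99.468 Y36.489 F1975
G1 X103.208 Y45.519 F1975
M5
G0 X55.401 Y27.874
M4 S445
G1 X58.152 Y34.139 F1975
G1 X83.844 Y30.841 F1975
G1 X110.226 Y26.738 F1975
G1 X115.046 Y30.586 F1975
M5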